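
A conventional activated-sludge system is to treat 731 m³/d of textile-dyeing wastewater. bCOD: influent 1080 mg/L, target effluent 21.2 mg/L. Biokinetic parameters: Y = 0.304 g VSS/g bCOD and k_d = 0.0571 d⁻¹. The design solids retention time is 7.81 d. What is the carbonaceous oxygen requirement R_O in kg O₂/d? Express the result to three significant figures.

Y_obs = Y / (1 + k_d θ_c) = 0.304 / (1 + 0.0571 × 7.81) = 0.304 / 1.446 = 0.2102.
ΔS = 1080 − 21.2 = 1059 mg/L, so the substrate removal rate is 731 × 1059/1000 = 774.0 kg bCOD/d.
Biomass synthesised: P_X = Y_obs × 774.0 = 162.7 kg VSS/d.
Carbonaceous O₂ demand = substrate oxidised − cell-mass equivalent = 774.0 − 1.42 × 162.7 = 542.9 kg O₂/d.

R_O ≈ 543 kg O₂/d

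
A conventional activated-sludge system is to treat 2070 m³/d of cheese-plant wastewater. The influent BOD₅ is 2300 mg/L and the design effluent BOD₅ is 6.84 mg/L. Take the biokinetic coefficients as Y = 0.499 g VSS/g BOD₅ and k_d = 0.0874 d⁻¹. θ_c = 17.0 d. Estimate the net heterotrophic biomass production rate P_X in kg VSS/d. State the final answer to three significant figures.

P_X ≈ 953 kg VSS/d

The observed yield is Y_obs = Y/(1 + k_d·θ_c) = 0.499 / (1 + 0.0874 × 17.0) = 0.499 / 2.486 = 0.2007 g VSS per g BOD₅ removed.
Mass of BOD₅ removed per day: Q(S₀ − S) = 2070 × 2293 g/m³ = 4747 kg/d.
Biomass produced: P_X = Y_obs·Q·ΔS = 0.2007 × 4747 ≈ 952.9 kg VSS/d.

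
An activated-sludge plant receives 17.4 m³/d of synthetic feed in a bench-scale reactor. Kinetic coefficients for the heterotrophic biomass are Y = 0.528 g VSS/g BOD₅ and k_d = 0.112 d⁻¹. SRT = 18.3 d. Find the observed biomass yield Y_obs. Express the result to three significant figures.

Correct the yield for decay: Y_obs = Y/(1 + k_d θ_c) = 0.528 / (1 + 0.112 × 18.3) = 0.528 / 3.050 = 0.1731.

Y_obs ≈ 0.173 g VSS/g BOD₅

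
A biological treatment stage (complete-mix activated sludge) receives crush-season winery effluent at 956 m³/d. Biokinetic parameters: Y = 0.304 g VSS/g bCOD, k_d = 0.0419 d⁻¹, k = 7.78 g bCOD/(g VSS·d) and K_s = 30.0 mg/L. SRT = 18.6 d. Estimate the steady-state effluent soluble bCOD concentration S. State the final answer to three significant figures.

S ≈ 1.26 mg/L

From the Monod/SRT balance for a CMAS, S = K_s·(1+k_d θ_c)/[θ_c·(Y k − k_d) − 1] = 30.0 × (1 + 0.0419 × 18.6) / [18.6 × (0.304 × 7.78 − 0.0419) − 1] = 53.38 / 42.21 = 1.265 mg/L.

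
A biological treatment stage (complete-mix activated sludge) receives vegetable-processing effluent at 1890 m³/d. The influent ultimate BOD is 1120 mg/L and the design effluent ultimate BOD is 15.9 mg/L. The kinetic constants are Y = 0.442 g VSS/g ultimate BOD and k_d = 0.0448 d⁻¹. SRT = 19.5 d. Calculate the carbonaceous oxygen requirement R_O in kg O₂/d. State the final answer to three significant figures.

Correct the yield for decay: Y_obs = Y/(1 + k_d θ_c) = 0.442 / (1 + 0.0448 × 19.5) = 0.442 / 1.874 = 0.2359.
ΔS = 1120 − 15.9 = 1104 mg/L, so the substrate removal rate is 1890 × 1104/1000 = 2087 kg ultimate BOD/d.
P_X = Y_obs·Q·(S₀ − S) = 0.2359 × 2087 = 492.3 kg VSS/d.
R_O = Q·ΔS − 1.42 P_X = 2087 − 699.0 = 1388 kg O₂/d.

R_O ≈ 1390 kg O₂/d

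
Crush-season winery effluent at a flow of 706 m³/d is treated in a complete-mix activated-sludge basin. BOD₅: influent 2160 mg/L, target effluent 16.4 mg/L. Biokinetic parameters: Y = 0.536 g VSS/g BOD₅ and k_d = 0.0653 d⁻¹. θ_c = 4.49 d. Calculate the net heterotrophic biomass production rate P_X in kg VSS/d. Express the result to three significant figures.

Y_obs = Y / (1 + k_d θ_c) = 0.536 / (1 + 0.0653 × 4.49) = 0.536 / 1.293 = 0.4145.
Mass of BOD₅ removed per day: Q(S₀ − S) = 706 × 2144 g/m³ = 1513 kg/d.
Biomass produced: P_X = Y_obs·Q·ΔS = 0.4145 × 1513 ≈ 627.3 kg VSS/d.

P_X ≈ 627 kg VSS/d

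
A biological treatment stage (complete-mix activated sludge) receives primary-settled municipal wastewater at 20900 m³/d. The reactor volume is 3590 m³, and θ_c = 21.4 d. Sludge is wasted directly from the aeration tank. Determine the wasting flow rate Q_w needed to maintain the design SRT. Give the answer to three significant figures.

Q_w ≈ 168 m³/d

For wasting at MLVSS concentration, Q_w = V/θ_c = 3590/21.4 = 167.8 m³/d.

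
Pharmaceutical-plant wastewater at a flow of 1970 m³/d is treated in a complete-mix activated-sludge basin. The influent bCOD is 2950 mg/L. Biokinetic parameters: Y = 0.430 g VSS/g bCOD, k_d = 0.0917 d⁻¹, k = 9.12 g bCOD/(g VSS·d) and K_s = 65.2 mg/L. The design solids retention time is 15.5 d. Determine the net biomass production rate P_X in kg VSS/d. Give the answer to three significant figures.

P_X ≈ 1030 kg VSS/d

Effluent substrate depends only on kinetics and SRT: S = K_s(1 + k_d θ_c) / [θ_c(Yk − k_d) − 1] = 65.2 × (1 + 0.0917 × 15.5) / [15.5 × (0.430 × 9.12 − 0.0917) − 1] = 157.9 / 58.36 = 2.705 mg/L.
Correct the yield for decay: Y_obs = Y/(1 + k_d θ_c) = 0.430 / (1 + 0.0917 × 15.5) = 0.430 / 2.421 = 0.1776.
ΔS = 2950 − 2.70 = 2947 mg/L, so the substrate removal rate is 1970 × 2947/1000 = 5806 kg bCOD/d.
P_X = Y_obs · Q(S₀ − S) = 0.1776 × 5806 = 1031 kg VSS/d.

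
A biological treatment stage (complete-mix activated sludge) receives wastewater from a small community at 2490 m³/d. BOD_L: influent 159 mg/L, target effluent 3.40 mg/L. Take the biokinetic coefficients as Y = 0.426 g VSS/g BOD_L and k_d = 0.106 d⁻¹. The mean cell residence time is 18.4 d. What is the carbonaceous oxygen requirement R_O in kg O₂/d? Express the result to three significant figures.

Y_obs = Y / (1 + k_d θ_c) = 0.426 / (1 + 0.106 × 18.4) = 0.426 / 2.950 = 0.1444.
ΔS = 159 − 3.40 = 155.6 mg/L, so the substrate removal rate is 2490 × 155.6/1000 = 387.4 kg BOD_L/d.
P_X = Y_obs·Q·(S₀ − S) = 0.1444 × 387.4 = 55.94 kg VSS/d.
R_O = Q·(S₀ − S) − 1.42·P_X = 387.4 − 1.42 × 55.94 = 308.0 kg O₂/d.

R_O ≈ 308 kg O₂/d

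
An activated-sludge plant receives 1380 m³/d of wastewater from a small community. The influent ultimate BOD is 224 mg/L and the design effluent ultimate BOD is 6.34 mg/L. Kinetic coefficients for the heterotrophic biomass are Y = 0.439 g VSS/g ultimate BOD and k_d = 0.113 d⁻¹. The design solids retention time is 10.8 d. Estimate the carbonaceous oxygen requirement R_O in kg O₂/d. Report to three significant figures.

R_O ≈ 216 kg O₂/d

The observed yield is Y_obs = Y/(1 + k_d·θ_c) = 0.439 / (1 + 0.113 × 10.8) = 0.439 / 2.220 = 0.1977 g VSS per g ultimate BOD removed.
Mass of ultimate BOD removed per day: Q(S₀ − S) = 1380 × 217.7 g/m³ = 300.4 kg/d.
Net sludge production P_X = 0.1977 × 300.4 = 59.39 kg VSS/d.
Carbonaceous O₂ demand = substrate oxidised − cell-mass equivalent = 300.4 − 1.42 × 59.39 = 216.0 kg O₂/d.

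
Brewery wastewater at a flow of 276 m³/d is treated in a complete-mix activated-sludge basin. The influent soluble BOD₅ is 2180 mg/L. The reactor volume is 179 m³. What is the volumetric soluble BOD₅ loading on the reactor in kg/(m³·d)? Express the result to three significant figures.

L_v ≈ 3.36 kg soluble BOD₅/(m³·d)

Volumetric loading L_v = Q·S₀ / V = 276 × 2180 g/m³ / 179.0 m³ = 3361 g/(m³·d) = 3.361 kg soluble BOD₅/(m³·d).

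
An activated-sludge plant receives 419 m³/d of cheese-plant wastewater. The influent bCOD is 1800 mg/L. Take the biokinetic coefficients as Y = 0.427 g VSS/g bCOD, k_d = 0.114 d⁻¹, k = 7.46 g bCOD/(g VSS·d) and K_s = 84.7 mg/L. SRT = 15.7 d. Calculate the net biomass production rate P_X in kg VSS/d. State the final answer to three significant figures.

Effluent substrate depends only on kinetics and SRT: S = K_s(1 + k_d θ_c) / [θ_c(Yk − k_d) − 1] = 84.7 × (1 + 0.114 × 15.7) / [15.7 × (0.427 × 7.46 − 0.114) − 1] = 236.3 / 47.22 = 5.004 mg/L.
The observed yield is Y_obs = Y/(1 + k_d·θ_c) = 0.427 / (1 + 0.114 × 15.7) = 0.427 / 2.790 = 0.1531 g VSS per g bCOD removed.
Substrate removed = Q·(S₀ − S) = 419 m³/d × (1800 − 5.00) g/m³ = 7.52×10^5 g/d = 752.1 kg/d.
So the net sludge growth is P_X = 0.1531 × 752.1 = 115.1 kg VSS/d.

P_X ≈ 115 kg VSS/d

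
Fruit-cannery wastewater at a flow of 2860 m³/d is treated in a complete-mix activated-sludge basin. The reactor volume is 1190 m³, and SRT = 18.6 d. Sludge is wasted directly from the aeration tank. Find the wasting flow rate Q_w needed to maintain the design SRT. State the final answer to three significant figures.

For wasting at MLVSS concentration, Q_w = V/θ_c = 1190/18.6 = 63.98 m³/d.

Q_w ≈ 64.0 m³/d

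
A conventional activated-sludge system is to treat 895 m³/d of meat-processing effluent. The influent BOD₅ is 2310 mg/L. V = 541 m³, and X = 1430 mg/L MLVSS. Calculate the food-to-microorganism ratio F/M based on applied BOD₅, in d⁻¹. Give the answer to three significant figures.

F/M = Q·S₀ / (V·X) = 895 × 2310 / (541.0 × 1430) = 2.672 g BOD₅·(g VSS·d)⁻¹.

F/M ≈ 2.67 d⁻¹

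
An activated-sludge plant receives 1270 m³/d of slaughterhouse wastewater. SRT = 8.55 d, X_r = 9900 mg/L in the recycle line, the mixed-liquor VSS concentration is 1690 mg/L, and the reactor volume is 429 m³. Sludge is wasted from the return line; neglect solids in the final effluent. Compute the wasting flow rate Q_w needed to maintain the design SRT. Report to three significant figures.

θ_c = V·X/(Q_w·X_r) when wasting from the recycle, so Q_w = V·X/(θ_c·X_r) = 429.0 × 1690 / (8.55 × 9900) = 8.565 m³/d.

Q_w ≈ 8.57 m³/d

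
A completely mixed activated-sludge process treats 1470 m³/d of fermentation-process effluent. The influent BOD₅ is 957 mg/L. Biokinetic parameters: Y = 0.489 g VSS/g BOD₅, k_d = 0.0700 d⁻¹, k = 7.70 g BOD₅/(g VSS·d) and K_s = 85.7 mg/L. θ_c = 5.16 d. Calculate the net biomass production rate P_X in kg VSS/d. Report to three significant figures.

For a completely mixed reactor with recycle the Lawrence–McCarty relation gives S = K_s·(1 + k_d·θ_c) / [θ_c·(Y·k − k_d) − 1] = 85.7 × (1 + 0.0700 × 5.16) / [5.16 × (0.489 × 7.70 − 0.0700) − 1] = 116.7 / 18.07 = 6.457 mg/L.
Y_obs = Y / (1 + k_d θ_c) = 0.489 / (1 + 0.0700 × 5.16) = 0.489 / 1.361 = 0.3592.
Q·(S₀ − S) = 1470 × (957 − 6.46) × 10⁻³ = 1397 kg/d removed.
Biomass produced: P_X = Y_obs·Q·ΔS = 0.3592 × 1397 ≈ 502.0 kg VSS/d.

P_X ≈ 502 kg VSS/d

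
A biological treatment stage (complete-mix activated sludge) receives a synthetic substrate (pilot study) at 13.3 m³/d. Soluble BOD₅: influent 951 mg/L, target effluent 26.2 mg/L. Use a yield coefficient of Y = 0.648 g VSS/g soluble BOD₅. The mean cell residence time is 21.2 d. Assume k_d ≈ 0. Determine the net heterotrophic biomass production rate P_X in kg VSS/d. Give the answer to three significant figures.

Since k_d ≈ 0, Y_obs = Y = 0.648 g VSS/g soluble BOD₅.
Q·(S₀ − S) = 13.3 × (951 − 26.2) × 10⁻³ = 12.30 kg/d removed.
So the net sludge growth is P_X = 0.6480 × 12.30 = 7.970 kg VSS/d.

P_X ≈ 7.97 kg VSS/d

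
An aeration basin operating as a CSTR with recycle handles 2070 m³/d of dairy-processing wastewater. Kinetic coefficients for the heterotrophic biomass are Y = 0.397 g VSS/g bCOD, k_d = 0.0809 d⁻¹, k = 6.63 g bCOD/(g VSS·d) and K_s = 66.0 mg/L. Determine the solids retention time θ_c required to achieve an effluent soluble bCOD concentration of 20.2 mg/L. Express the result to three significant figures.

Specific growth rate at S = 20.2 mg/L: μ = YkS/(K_s+S) = 0.397·6.63·20.2/(66.0+20.2) = 0.6168 d⁻¹.
θ_c = 1/(μ − k_d) = 1/(0.6168 − 0.0809) = 1/0.5359 = 1.866 d.

θ_c ≈ 1.87 d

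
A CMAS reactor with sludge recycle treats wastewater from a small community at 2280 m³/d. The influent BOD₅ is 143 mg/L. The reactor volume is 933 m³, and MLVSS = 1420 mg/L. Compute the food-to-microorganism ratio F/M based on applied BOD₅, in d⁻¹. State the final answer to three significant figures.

F/M = Q·S₀ / (V·X) = 2280 × 143 / (933.0 × 1420) = 0.2461 g BOD₅·(g VSS·d)⁻¹.

F/M ≈ 0.246 d⁻¹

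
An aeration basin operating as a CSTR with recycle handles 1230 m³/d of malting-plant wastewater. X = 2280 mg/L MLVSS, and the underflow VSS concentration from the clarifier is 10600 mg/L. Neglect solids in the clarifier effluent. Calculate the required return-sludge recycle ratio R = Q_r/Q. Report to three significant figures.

R ≈ 0.274

R = Q_r/Q = X/(X_r − X) = 2280 / (10600 − 2280) = 0.2740.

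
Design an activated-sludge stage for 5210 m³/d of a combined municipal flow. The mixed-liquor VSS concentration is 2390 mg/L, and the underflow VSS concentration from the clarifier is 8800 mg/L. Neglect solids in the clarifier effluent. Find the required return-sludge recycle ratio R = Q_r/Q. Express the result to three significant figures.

R ≈ 0.373

Solids balance on the clarifier gives (1+R)X = R·X_r, so R = X/(X_r − X) = 2390 / (8800 − 2390) = 0.3729.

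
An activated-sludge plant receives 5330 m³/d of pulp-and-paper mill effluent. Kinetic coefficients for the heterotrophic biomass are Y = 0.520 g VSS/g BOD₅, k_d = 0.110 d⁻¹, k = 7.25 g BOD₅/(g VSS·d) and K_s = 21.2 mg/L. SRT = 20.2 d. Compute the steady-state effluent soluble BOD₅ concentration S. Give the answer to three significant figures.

S ≈ 0.937 mg/L

From the Monod/SRT balance for a CMAS, S = K_s·(1+k_d θ_c)/[θ_c·(Y k − k_d) − 1] = 21.2 × (1 + 0.110 × 20.2) / [20.2 × (0.520 × 7.25 − 0.110) − 1] = 68.31 / 72.93 = 0.9366 mg/L.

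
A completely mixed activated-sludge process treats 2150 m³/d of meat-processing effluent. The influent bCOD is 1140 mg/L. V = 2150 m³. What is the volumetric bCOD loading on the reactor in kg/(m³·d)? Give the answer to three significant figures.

L_v ≈ 1.14 kg bCOD/(m³·d)

Volumetric loading L_v = Q·S₀ / V = 2150 × 1140 g/m³ / 2150 m³ = 1140 g/(m³·d) = 1.140 kg bCOD/(m³·d).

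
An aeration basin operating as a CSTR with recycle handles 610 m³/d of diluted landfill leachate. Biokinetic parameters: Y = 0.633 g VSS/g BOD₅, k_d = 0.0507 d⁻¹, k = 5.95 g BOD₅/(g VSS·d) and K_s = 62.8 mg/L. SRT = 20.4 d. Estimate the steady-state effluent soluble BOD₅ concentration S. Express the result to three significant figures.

S ≈ 1.71 mg/L

For a completely mixed reactor with recycle the Lawrence–McCarty relation gives S = K_s·(1 + k_d·θ_c) / [θ_c·(Y·k − k_d) − 1] = 62.8 × (1 + 0.0507 × 20.4) / [20.4 × (0.633 × 5.95 − 0.0507) − 1] = 127.8 / 74.80 = 1.708 mg/L.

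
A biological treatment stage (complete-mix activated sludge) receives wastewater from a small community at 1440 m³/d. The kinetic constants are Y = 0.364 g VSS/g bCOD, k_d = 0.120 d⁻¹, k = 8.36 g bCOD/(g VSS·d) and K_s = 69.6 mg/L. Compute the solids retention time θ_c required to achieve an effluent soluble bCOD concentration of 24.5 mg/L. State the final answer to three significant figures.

θ_c ≈ 1.49 d

From 1/θ_c = Y·k·S/(K_s + S) − k_d: Y·k·S/(K_s+S) = 0.364 × 8.36 × 24.5 / (69.6 + 24.5) = 0.7923 d⁻¹.
θ_c = 1/(μ − k_d) = 1/(0.7923 − 0.120) = 1/0.6723 = 1.487 d.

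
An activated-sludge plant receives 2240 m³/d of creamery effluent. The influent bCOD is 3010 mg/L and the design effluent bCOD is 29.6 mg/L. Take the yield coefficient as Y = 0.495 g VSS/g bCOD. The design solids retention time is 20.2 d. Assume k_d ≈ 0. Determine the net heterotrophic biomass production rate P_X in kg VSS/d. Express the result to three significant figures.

P_X ≈ 3300 kg VSS/d

With endogenous decay neglected, the observed yield equals the true yield: Y_obs = Y = 0.495 g VSS/g bCOD.
Substrate removed = Q·(S₀ − S) = 2240 m³/d × (3010 − 29.6) g/m³ = 6.68×10^6 g/d = 6676 kg/d.
P_X = Y_obs · Q(S₀ − S) = 0.4950 × 6676 = 3305 kg VSS/d.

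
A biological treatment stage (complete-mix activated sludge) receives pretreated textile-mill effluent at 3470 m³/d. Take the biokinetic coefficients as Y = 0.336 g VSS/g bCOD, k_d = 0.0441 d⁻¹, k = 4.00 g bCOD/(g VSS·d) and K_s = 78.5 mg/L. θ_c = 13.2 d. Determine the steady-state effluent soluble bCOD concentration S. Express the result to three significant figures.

S ≈ 7.69 mg/L

For a completely mixed reactor with recycle the Lawrence–McCarty relation gives S = K_s·(1 + k_d·θ_c) / [θ_c·(Y·k − k_d) − 1] = 78.5 × (1 + 0.0441 × 13.2) / [13.2 × (0.336 × 4.00 − 0.0441) − 1] = 124.2 / 16.16 = 7.686 mg/L.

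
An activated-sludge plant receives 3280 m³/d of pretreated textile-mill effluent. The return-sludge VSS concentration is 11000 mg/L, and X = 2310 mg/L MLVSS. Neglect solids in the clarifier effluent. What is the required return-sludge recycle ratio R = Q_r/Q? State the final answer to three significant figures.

Solids balance on the clarifier gives (1+R)X = R·X_r, so R = X/(X_r − X) = 2310 / (11000 − 2310) = 0.2658.

R ≈ 0.266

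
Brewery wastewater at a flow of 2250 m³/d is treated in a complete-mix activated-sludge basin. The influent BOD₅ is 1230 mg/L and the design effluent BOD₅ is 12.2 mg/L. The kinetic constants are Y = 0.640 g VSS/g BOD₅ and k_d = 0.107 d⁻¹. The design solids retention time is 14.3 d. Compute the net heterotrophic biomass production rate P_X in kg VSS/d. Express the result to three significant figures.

P_X ≈ 693 kg VSS/d

Observed yield with endogenous decay: Y_obs = Y / (1 + k_d·θ_c) = 0.640 / (1 + 0.107 × 14.3) = 0.640 / 2.530 = 0.2530 g VSS/g BOD₅.
Substrate removed = Q·(S₀ − S) = 2250 m³/d × (1230 − 12.2) g/m³ = 2.74×10^6 g/d = 2740 kg/d.
P_X = Y_obs · Q(S₀ − S) = 0.2530 × 2740 = 693.1 kg VSS/d.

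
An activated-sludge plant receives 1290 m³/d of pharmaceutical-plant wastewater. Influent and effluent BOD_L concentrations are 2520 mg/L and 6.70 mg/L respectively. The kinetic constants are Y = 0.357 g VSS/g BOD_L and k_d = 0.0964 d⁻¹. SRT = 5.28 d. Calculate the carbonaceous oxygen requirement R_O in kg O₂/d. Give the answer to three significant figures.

R_O ≈ 2150 kg O₂/d

Y_obs = Y / (1 + k_d θ_c) = 0.357 / (1 + 0.0964 × 5.28) = 0.357 / 1.509 = 0.2366.
Substrate removed = Q·(S₀ − S) = 1290 m³/d × (2520 − 6.70) g/m³ = 3.24×10^6 g/d = 3242 kg/d.
P_X = Y_obs·Q·(S₀ − S) = 0.2366 × 3242 = 767.0 kg VSS/d.
Carbonaceous O₂ demand = substrate oxidised − cell-mass equivalent = 3242 − 1.42 × 767.0 = 2153 kg O₂/d.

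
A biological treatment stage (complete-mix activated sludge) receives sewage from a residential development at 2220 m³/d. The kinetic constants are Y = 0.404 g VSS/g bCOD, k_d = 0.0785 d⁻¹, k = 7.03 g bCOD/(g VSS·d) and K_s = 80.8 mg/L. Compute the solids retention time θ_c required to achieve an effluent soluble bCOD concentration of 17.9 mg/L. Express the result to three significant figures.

θ_c ≈ 2.29 d

From 1/θ_c = Y·k·S/(K_s + S) − k_d: Y·k·S/(K_s+S) = 0.404 × 7.03 × 17.9 / (80.8 + 17.9) = 0.5151 d⁻¹.
θ_c = 1/(μ − k_d) = 1/(0.5151 − 0.0785) = 1/0.4366 = 2.291 d.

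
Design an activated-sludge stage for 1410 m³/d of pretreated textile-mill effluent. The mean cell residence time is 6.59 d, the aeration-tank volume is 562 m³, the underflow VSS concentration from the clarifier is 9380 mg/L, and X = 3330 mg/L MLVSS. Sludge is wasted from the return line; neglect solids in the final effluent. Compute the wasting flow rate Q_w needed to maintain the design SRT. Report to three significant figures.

Q_w ≈ 30.3 m³/d

Wasting from the return line (neglecting effluent solids): Q_w = V·X / (θ_c·X_r) = 562.0 × 3330 / (6.59 × 9380) = 30.28 m³/d.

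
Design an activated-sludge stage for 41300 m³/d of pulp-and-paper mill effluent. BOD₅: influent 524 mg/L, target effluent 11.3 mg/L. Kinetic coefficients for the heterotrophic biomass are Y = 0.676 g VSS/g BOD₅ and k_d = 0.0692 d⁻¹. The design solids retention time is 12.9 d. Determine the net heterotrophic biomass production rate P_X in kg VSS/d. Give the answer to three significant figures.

P_X ≈ 7560 kg VSS/d

Correct the yield for decay: Y_obs = Y/(1 + k_d θ_c) = 0.676 / (1 + 0.0692 × 12.9) = 0.676 / 1.893 = 0.3572.
Mass of BOD₅ removed per day: Q(S₀ − S) = 41300 × 512.7 g/m³ = 21175 kg/d.
Biomass produced: P_X = Y_obs·Q·ΔS = 0.3572 × 21175 ≈ 7563 kg VSS/d.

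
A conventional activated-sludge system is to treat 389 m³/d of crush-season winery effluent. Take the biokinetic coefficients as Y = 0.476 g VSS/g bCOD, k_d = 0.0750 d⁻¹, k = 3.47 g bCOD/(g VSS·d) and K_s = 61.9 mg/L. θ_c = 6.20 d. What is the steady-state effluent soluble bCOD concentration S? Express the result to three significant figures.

S ≈ 10.3 mg/L

Effluent substrate depends only on kinetics and SRT: S = K_s(1 + k_d θ_c) / [θ_c(Yk − k_d) − 1] = 61.9 × (1 + 0.0750 × 6.20) / [6.20 × (0.476 × 3.47 − 0.0750) − 1] = 90.68 / 8.776 = 10.33 mg/L.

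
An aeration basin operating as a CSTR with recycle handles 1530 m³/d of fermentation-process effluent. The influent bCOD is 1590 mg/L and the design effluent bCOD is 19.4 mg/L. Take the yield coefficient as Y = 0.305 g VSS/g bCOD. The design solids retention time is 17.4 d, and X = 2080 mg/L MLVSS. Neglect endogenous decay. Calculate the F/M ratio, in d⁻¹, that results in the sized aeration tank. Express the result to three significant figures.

With k_d = 0 the design equation reduces to V = Y Q (S₀−S) θ_c / X = 0.305 × 1530 × (1590 − 19.4) × 17.4 / 2080 = 6131 m³.
Food-to-microorganism ratio F/M = Q S₀ / (V X) = 1530 × 1590 / (6131 × 2080) = 0.1908 d⁻¹.

F/M ≈ 0.191 d⁻¹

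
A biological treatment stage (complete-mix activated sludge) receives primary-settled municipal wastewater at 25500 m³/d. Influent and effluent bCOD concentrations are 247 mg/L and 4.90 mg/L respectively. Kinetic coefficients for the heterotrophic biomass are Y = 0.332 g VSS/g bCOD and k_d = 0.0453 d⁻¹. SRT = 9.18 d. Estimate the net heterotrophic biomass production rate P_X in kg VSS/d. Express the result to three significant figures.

P_X ≈ 1450 kg VSS/d

The observed yield is Y_obs = Y/(1 + k_d·θ_c) = 0.332 / (1 + 0.0453 × 9.18) = 0.332 / 1.416 = 0.2345 g VSS per g bCOD removed.
ΔS = 247 − 4.90 = 242.1 mg/L, so the substrate removal rate is 25500 × 242.1/1000 = 6174 kg bCOD/d.
Biomass produced: P_X = Y_obs·Q·ΔS = 0.2345 × 6174 ≈ 1448 kg VSS/d.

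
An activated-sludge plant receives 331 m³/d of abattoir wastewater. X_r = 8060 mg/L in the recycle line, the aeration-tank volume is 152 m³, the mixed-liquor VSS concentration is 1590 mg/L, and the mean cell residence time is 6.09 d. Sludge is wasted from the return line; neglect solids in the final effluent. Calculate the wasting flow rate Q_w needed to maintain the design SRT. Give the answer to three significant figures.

Q_w ≈ 4.92 m³/d

Wasting from the return line (neglecting effluent solids): Q_w = V·X / (θ_c·X_r) = 152.0 × 1590 / (6.09 × 8060) = 4.924 m³/d.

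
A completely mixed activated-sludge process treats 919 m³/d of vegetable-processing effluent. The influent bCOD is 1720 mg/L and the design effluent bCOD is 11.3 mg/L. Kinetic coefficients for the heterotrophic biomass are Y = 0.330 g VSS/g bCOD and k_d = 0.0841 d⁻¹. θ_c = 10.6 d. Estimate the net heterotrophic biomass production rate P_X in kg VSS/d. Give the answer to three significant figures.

Correct the yield for decay: Y_obs = Y/(1 + k_d θ_c) = 0.330 / (1 + 0.0841 × 10.6) = 0.330 / 1.891 = 0.1745.
ΔS = 1720 − 11.3 = 1709 mg/L, so the substrate removal rate is 919 × 1709/1000 = 1570 kg bCOD/d.
So the net sludge growth is P_X = 0.1745 × 1570 = 274.0 kg VSS/d.

P_X ≈ 274 kg VSS/d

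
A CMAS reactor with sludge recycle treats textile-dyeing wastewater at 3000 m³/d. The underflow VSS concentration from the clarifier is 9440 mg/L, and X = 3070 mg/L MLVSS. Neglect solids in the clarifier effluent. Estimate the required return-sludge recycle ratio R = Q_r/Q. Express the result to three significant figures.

Mass balance around the secondary clarifier (neglecting effluent solids): R = X / (X_r − X) = 3070 / (9440 − 3070) = 0.4819.

R ≈ 0.482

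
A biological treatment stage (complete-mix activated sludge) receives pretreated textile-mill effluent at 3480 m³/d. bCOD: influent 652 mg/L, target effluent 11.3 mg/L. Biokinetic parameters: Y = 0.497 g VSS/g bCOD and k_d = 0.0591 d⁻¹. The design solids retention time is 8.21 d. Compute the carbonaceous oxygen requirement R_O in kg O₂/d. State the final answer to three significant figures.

Correct the yield for decay: Y_obs = Y/(1 + k_d θ_c) = 0.497 / (1 + 0.0591 × 8.21) = 0.497 / 1.485 = 0.3346.
ΔS = 652 − 11.3 = 640.7 mg/L, so the substrate removal rate is 3480 × 640.7/1000 = 2230 kg bCOD/d.
P_X = Y_obs·Q·(S₀ − S) = 0.3346 × 2230 = 746.1 kg VSS/d.
R_O = Q·ΔS − 1.42 P_X = 2230 − 1059 = 1170 kg O₂/d.

R_O ≈ 1170 kg O₂/d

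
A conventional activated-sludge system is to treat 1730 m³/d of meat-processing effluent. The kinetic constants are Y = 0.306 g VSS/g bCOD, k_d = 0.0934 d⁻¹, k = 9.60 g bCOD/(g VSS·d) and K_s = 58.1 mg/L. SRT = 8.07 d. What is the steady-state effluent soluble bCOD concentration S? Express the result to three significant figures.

From the Monod/SRT balance for a CMAS, S = K_s·(1+k_d θ_c)/[θ_c·(Y k − k_d) − 1] = 58.1 × (1 + 0.0934 × 8.07) / [8.07 × (0.306 × 9.60 − 0.0934) − 1] = 101.9 / 21.95 = 4.641 mg/L.

S ≈ 4.64 mg/L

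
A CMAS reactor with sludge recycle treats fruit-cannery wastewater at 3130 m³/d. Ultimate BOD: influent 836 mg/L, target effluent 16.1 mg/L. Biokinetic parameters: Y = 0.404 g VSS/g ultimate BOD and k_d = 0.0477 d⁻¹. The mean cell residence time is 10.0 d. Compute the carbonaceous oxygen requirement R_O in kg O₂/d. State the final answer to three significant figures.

R_O ≈ 1570 kg O₂/d

Observed yield with endogenous decay: Y_obs = Y / (1 + k_d·θ_c) = 0.404 / (1 + 0.0477 × 10.0) = 0.404 / 1.477 = 0.2735 g VSS/g ultimate BOD.
Mass of ultimate BOD removed per day: Q(S₀ − S) = 3130 × 819.9 g/m³ = 2566 kg/d.
Net sludge production P_X = 0.2735 × 2566 = 701.9 kg VSS/d.
Carbonaceous O₂ demand = substrate oxidised − cell-mass equivalent = 2566 − 1.42 × 701.9 = 1570 kg O₂/d.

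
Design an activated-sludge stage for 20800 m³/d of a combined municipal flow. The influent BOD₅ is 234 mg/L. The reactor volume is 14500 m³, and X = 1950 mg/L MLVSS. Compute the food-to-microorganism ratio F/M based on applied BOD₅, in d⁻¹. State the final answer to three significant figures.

F/M ≈ 0.172 d⁻¹

Food-to-microorganism ratio F/M = Q S₀ / (V X) = 20800 × 234 / (14500 × 1950) = 0.1721 d⁻¹.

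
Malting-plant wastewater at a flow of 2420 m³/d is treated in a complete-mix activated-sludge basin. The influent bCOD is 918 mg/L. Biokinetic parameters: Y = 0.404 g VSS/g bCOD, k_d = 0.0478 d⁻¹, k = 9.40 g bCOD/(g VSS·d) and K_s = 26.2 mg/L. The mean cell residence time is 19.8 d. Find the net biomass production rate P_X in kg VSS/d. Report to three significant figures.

Effluent substrate depends only on kinetics and SRT: S = K_s(1 + k_d θ_c) / [θ_c(Yk − k_d) − 1] = 26.2 × (1 + 0.0478 × 19.8) / [19.8 × (0.404 × 9.40 − 0.0478) − 1] = 51.00 / 73.25 = 0.6962 mg/L.
Y_obs = Y / (1 + k_d θ_c) = 0.404 / (1 + 0.0478 × 19.8) = 0.404 / 1.946 = 0.2076.
Substrate removed = Q·(S₀ − S) = 2420 m³/d × (918 − 0.696) g/m³ = 2.22×10^6 g/d = 2220 kg/d.
Biomass produced: P_X = Y_obs·Q·ΔS = 0.2076 × 2220 ≈ 460.8 kg VSS/d.

P_X ≈ 461 kg VSS/d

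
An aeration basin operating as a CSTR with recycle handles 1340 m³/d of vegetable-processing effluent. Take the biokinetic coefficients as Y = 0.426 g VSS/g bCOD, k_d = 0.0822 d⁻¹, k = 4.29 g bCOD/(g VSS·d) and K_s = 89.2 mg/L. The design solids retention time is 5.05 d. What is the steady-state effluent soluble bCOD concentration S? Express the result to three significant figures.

S ≈ 16.2 mg/L

Effluent substrate depends only on kinetics and SRT: S = K_s(1 + k_d θ_c) / [θ_c(Yk − k_d) − 1] = 89.2 × (1 + 0.0822 × 5.05) / [5.05 × (0.426 × 4.29 − 0.0822) − 1] = 126.2 / 7.814 = 16.15 mg/L.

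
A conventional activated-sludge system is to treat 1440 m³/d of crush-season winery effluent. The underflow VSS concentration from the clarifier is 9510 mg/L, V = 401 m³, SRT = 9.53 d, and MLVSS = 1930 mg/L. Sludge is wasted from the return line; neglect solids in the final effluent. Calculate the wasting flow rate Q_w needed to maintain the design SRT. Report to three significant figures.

θ_c = V·X/(Q_w·X_r) when wasting from the recycle, so Q_w = V·X/(θ_c·X_r) = 401.0 × 1930 / (9.53 × 9510) = 8.539 m³/d.

Q_w ≈ 8.54 m³/d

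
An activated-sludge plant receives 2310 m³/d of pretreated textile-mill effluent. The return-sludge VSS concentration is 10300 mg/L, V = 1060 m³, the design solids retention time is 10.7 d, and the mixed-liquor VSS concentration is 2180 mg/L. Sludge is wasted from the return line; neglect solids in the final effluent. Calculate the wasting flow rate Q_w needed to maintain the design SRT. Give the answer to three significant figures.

Wasting from the return line (neglecting effluent solids): Q_w = V·X / (θ_c·X_r) = 1060 × 2180 / (10.7 × 10300) = 20.97 m³/d.

Q_w ≈ 21.0 m³/d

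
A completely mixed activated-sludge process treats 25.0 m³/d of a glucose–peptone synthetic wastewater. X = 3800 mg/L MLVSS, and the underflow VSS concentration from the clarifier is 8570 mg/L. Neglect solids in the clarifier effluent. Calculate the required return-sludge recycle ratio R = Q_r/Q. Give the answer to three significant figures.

R ≈ 0.797

R = Q_r/Q = X/(X_r − X) = 3800 / (8570 − 3800) = 0.7966.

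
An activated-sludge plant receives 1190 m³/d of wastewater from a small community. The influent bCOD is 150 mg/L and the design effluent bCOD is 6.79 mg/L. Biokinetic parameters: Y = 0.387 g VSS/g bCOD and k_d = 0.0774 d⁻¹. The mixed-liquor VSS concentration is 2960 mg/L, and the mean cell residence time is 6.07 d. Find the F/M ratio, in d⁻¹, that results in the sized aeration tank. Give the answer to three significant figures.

Rearranging the biomass balance for a CMAS with decay, V = Y·Q·ΔS·θ_c / [X·(1+k_d θ_c)] = 0.387 × 1190 × (150 − 6.79) × 6.07 / [2960 × (1 + 0.0774 × 6.07)] = 4×10^5 / 4351 = 92.02 m³.
Food-to-microorganism ratio F/M = Q S₀ / (V X) = 1190 × 150 / (92.02 × 2960) = 0.6554 d⁻¹.

F/M ≈ 0.655 d⁻¹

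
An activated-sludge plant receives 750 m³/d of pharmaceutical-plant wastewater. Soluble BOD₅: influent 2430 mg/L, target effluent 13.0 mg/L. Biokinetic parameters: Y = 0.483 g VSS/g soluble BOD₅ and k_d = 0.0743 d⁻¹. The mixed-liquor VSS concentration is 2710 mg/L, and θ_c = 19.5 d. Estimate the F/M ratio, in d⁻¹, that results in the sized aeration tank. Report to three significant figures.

F/M ≈ 0.261 d⁻¹

Steady-state biomass mass balance: V·X·(1 + k_d·θ_c) = Y·Q·(S₀ − S)·θ_c, so V = 0.483 × 750 × (2430 − 13.0) × 19.5 / [2710 × (1 + 0.0743 × 19.5)] = 1.71×10^7 / 6636 = 2573 m³.
F/M = Q·S₀ / (V·X) = 750 × 2430 / (2573 × 2710) = 0.2614 g soluble BOD₅·(g VSS·d)⁻¹.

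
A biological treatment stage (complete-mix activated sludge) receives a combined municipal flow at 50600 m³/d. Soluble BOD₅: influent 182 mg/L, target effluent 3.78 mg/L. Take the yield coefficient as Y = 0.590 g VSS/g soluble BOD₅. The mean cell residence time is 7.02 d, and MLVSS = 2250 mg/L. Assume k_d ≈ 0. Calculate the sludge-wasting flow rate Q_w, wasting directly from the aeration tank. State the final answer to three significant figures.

Q_w ≈ 2360 m³/d

Biomass mass balance (decay neglected): V·X = Y·Q·(S₀ − S)·θ_c, so V = 0.590 × 50600 × (182 − 3.78) × 7.02 / 2250 = 16600 m³.
Wasting from the aeration tank: Q_w = V / θ_c = 16600 / 7.02 = 2365 m³/d.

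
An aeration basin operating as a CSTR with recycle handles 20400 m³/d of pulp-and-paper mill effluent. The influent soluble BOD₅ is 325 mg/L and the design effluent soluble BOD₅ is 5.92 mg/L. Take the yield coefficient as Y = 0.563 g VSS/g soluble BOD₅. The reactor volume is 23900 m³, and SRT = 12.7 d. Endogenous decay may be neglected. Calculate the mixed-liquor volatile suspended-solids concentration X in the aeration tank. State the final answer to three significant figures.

X ≈ 1950 mg/L

Without decay, X = Y Q (S₀−S) θ_c / V = 0.563 × 20400 × (325 − 5.92) × 12.7 / 23900 = 1947 mg/L.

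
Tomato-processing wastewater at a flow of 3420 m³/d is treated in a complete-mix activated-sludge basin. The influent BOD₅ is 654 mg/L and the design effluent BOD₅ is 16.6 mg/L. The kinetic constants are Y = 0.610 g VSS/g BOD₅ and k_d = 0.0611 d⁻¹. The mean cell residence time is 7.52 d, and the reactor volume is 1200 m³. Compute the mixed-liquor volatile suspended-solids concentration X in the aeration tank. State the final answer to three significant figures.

From V·X·(1 + k_d·θ_c) = Y·Q·(S₀ − S)·θ_c: X = 0.610 × 3420 × (654 − 16.6) × 7.52 / [1200 × (1 + 0.0611 × 7.52)] = 5710 mg/L.

X ≈ 5710 mg/L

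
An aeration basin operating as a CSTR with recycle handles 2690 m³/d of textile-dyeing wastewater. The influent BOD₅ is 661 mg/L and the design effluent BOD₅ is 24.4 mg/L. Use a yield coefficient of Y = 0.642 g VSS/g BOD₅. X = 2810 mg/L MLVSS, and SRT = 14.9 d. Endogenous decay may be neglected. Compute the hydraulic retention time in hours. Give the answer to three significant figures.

τ ≈ 52.0 h

V·X = Y·Q·ΔS·θ_c gives V = 0.642 × 2690 × (661 − 24.4) × 14.9 / 2810 = 5830 m³.
HRT = V/Q = 5830 m³ / 2690 m³·d⁻¹ = 2.167 d × 24 = 52.01 h.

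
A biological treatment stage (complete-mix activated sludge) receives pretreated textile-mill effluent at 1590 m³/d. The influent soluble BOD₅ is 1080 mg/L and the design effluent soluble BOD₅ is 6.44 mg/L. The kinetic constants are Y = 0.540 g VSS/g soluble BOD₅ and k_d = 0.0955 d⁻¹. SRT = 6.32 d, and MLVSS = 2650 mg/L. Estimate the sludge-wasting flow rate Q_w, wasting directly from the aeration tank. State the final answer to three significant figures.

Steady-state biomass mass balance: V·X·(1 + k_d·θ_c) = Y·Q·(S₀ − S)·θ_c, so V = 0.540 × 1590 × (1080 − 6.44) × 6.32 / [2650 × (1 + 0.0955 × 6.32)] = 5.83×10^6 / 4249 = 1371 m³.
For wasting at MLVSS concentration, Q_w = V/θ_c = 1371/6.32 = 216.9 m³/d.

Q_w ≈ 217 m³/d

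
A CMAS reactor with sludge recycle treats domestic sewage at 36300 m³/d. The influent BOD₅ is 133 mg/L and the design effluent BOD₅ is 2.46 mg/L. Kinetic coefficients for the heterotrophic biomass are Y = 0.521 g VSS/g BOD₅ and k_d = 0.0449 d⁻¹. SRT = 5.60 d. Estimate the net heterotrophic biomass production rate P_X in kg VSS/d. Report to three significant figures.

P_X ≈ 1970 kg VSS/d

Observed yield with endogenous decay: Y_obs = Y / (1 + k_d·θ_c) = 0.521 / (1 + 0.0449 × 5.60) = 0.521 / 1.251 = 0.4163 g VSS/g BOD₅.
Substrate removed = Q·(S₀ − S) = 36300 m³/d × (133 − 2.46) g/m³ = 4.74×10^6 g/d = 4739 kg/d.
Biomass produced: P_X = Y_obs·Q·ΔS = 0.4163 × 4739 ≈ 1973 kg VSS/d.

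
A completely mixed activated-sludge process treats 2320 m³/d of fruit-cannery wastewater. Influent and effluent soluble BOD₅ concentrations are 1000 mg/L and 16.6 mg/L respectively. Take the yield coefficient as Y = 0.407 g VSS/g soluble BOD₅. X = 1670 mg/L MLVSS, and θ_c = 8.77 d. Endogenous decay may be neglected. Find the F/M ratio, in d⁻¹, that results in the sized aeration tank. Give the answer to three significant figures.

F/M ≈ 0.285 d⁻¹

Biomass mass balance (decay neglected): V·X = Y·Q·(S₀ − S)·θ_c, so V = 0.407 × 2320 × (1000 − 16.6) × 8.77 / 1670 = 4876 m³.
F/M = Q·S₀ / (V·X) = 2320 × 1000 / (4876 × 1670) = 0.2849 g soluble BOD₅·(g VSS·d)⁻¹.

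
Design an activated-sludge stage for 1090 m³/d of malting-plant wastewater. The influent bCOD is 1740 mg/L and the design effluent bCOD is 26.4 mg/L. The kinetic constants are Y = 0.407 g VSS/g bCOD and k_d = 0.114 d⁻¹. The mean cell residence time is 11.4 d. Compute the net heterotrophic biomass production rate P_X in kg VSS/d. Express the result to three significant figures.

P_X ≈ 331 kg VSS/d

Observed yield with endogenous decay: Y_obs = Y / (1 + k_d·θ_c) = 0.407 / (1 + 0.114 × 11.4) = 0.407 / 2.300 = 0.1770 g VSS/g bCOD.
Mass of bCOD removed per day: Q(S₀ − S) = 1090 × 1714 g/m³ = 1868 kg/d.
Biomass produced: P_X = Y_obs·Q·ΔS = 0.1770 × 1868 ≈ 330.6 kg VSS/d.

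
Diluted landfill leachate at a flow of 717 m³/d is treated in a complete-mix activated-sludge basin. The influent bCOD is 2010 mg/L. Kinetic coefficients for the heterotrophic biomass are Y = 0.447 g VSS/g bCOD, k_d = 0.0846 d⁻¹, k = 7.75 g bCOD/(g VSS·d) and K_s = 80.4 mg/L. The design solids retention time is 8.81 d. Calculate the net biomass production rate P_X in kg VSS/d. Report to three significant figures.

For a completely mixed reactor with recycle the Lawrence–McCarty relation gives S = K_s·(1 + k_d·θ_c) / [θ_c·(Y·k − k_d) − 1] = 80.4 × (1 + 0.0846 × 8.81) / [8.81 × (0.447 × 7.75 − 0.0846) − 1] = 140.3 / 28.77 = 4.877 mg/L.
The observed yield is Y_obs = Y/(1 + k_d·θ_c) = 0.447 / (1 + 0.0846 × 8.81) = 0.447 / 1.745 = 0.2561 g VSS per g bCOD removed.
Mass of bCOD removed per day: Q(S₀ − S) = 717 × 2005 g/m³ = 1438 kg/d.
So the net sludge growth is P_X = 0.2561 × 1438 = 368.2 kg VSS/d.

P_X ≈ 368 kg VSS/d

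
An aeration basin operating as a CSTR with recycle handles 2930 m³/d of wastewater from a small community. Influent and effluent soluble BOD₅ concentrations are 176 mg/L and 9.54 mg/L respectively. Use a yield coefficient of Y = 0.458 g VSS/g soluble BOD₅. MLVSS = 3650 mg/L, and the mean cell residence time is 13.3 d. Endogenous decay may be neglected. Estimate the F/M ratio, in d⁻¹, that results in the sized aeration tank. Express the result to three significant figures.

F/M ≈ 0.174 d⁻¹

V·X = Y·Q·ΔS·θ_c gives V = 0.458 × 2930 × (176 − 9.54) × 13.3 / 3650 = 814.0 m³.
F/M = Q·S₀ / (V·X) = 2930 × 176 / (814.0 × 3650) = 0.1736 g soluble BOD₅·(g VSS·d)⁻¹.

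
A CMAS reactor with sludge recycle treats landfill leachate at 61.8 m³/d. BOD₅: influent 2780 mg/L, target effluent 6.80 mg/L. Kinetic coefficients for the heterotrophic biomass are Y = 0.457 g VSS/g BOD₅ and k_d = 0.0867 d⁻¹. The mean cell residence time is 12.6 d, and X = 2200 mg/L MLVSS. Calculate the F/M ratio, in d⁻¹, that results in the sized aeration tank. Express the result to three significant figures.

Rearranging the biomass balance for a CMAS with decay, V = Y·Q·ΔS·θ_c / [X·(1+k_d θ_c)] = 0.457 × 61.8 × (2780 − 6.80) × 12.6 / [2200 × (1 + 0.0867 × 12.6)] = 9.87×10^5 / 4603 = 214.4 m³.
Food-to-microorganism ratio F/M = Q S₀ / (V X) = 61.8 × 2780 / (214.4 × 2200) = 0.3643 d⁻¹.

F/M ≈ 0.364 d⁻¹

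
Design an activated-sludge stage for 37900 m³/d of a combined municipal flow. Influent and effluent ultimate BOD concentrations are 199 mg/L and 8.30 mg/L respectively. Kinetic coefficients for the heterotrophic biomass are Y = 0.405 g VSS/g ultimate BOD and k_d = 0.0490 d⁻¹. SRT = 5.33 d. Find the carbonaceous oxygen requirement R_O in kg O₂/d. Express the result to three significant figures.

R_O ≈ 3930 kg O₂/d

Y_obs = Y / (1 + k_d θ_c) = 0.405 / (1 + 0.0490 × 5.33) = 0.405 / 1.261 = 0.3211.
Mass of ultimate BOD removed per day: Q(S₀ − S) = 37900 × 190.7 g/m³ = 7228 kg/d.
Biomass synthesised: P_X = Y_obs × 7228 = 2321 kg VSS/d.
R_O = Q·ΔS − 1.42 P_X = 7228 − 3296 = 3932 kg O₂/d.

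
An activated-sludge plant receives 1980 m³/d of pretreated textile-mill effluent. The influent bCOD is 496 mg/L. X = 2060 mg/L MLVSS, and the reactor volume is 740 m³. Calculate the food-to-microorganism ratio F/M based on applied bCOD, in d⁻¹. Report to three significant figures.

F/M ≈ 0.644 d⁻¹

F/M = applied load / biomass = Q·S₀/(V·X) = 1980 × 496 / (740.0 × 2060) = 0.6442 d⁻¹.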